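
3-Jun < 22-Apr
False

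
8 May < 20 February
False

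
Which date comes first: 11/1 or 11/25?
11/1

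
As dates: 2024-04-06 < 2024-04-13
True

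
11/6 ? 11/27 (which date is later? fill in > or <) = <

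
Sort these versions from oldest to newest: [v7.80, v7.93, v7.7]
[v7.7, v7.80, v7.93]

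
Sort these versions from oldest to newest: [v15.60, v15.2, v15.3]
[v15.2, v15.3, v15.60]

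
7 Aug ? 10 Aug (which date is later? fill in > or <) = <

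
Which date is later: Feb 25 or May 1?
May 1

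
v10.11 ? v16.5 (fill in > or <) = <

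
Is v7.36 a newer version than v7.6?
Yes. Version numbers are compared segment by segment as integers, not as decimals: minor version 36 > 6, so v7.36 > v7.6 (even though the decimal 7.36 < 7.6).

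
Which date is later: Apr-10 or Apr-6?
Apr-10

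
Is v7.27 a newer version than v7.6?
Yes. Version numbers are compared segment by segment as integers, not as decimals: minor version 27 > 6, so v7.27 > v7.6 (even though the decimal 7.27 < 7.6).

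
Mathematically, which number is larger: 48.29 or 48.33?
48.33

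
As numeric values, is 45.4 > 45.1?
True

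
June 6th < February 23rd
False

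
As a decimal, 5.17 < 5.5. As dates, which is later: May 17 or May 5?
May 17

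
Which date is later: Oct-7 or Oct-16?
Oct-16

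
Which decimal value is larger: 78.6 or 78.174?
78.6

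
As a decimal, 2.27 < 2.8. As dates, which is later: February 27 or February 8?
February 27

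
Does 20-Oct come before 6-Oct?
No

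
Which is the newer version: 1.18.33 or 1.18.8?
1.18.33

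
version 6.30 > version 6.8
True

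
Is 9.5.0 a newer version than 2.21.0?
Yes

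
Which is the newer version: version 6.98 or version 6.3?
version 6.98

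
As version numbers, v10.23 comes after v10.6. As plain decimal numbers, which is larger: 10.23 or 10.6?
10.6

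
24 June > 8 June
True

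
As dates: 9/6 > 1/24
True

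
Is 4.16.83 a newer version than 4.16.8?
Yes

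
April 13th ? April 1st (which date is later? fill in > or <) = >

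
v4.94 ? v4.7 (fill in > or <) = >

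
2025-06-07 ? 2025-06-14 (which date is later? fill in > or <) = <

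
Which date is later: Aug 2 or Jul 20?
Aug 2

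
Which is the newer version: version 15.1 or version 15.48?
version 15.48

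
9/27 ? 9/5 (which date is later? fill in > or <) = >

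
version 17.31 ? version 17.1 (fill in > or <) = >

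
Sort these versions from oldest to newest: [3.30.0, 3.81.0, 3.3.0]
[3.3.0, 3.30.0, 3.81.0]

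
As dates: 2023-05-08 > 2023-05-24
False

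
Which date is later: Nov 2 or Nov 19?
Nov 19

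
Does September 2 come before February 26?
No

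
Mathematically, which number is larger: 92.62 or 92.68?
92.68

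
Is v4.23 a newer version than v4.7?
Yes. Version numbers are compared segment by segment as integers, not as decimals: minor version 23 > 7, so v4.23 > v4.7 (even though the decimal 4.23 < 4.7).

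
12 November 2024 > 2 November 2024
True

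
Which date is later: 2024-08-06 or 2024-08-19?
2024-08-19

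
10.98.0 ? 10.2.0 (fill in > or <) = >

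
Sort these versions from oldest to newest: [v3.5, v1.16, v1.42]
[v1.16, v1.42, v3.5]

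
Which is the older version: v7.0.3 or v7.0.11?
v7.0.3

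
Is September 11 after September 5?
Yes. Day 11 comes after day 5 in September — this is a date comparison, not a decimal one (the decimal 9.11 would be smaller than 9.5).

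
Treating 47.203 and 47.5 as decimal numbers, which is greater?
47.5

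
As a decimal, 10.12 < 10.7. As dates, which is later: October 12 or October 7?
October 12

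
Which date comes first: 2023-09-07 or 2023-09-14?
2023-09-07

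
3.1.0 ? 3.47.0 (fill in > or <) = <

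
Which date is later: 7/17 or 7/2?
7/17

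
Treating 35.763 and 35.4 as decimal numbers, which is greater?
35.763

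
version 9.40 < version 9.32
False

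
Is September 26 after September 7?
Yes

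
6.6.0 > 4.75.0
True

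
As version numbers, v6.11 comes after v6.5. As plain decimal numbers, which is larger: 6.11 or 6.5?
6.5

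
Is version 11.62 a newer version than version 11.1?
Yes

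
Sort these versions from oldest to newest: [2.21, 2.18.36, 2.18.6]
[2.18.6, 2.18.36, 2.21]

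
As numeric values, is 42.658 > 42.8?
False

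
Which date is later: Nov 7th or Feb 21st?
Nov 7th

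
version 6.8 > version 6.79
False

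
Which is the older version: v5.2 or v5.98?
v5.2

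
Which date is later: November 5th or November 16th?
November 16th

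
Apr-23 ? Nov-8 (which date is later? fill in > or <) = <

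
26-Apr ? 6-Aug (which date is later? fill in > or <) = <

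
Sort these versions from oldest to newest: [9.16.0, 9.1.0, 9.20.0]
[9.1.0, 9.16.0, 9.20.0]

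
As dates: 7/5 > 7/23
False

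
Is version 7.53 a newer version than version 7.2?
Yes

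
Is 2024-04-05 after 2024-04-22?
No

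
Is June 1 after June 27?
No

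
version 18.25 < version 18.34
True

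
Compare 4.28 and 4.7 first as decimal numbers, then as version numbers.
As decimals: 4.28 < 4.7. As versions: v4.28 > v4.7 (minor version 28 > 7).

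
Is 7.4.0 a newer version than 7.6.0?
No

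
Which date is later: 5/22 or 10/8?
10/8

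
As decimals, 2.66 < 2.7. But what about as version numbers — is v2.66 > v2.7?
True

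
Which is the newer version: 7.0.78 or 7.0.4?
7.0.78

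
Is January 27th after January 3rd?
Yes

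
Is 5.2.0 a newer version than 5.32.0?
No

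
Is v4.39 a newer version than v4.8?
Yes. Version numbers are compared segment by segment as integers, not as decimals: minor version 39 > 8, so v4.39 > v4.8 (even though the decimal 4.39 < 4.8).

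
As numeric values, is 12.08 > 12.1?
False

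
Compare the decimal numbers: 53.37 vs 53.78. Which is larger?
53.78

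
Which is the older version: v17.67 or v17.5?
v17.5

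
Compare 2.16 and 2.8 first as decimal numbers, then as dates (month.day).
As decimals: 2.16 < 2.8. As dates: 2/16 is later than 2/8 (day 16 > day 8).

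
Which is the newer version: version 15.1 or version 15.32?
version 15.32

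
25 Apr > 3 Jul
False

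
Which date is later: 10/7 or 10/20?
10/20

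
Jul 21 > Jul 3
True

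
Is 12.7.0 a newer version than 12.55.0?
No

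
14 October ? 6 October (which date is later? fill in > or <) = >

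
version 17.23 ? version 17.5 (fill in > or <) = >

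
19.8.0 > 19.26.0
False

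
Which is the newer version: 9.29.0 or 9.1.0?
9.29.0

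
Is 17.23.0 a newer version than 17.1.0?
Yes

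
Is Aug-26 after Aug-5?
Yes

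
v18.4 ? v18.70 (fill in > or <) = <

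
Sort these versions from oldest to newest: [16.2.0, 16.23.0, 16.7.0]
[16.2.0, 16.7.0, 16.23.0]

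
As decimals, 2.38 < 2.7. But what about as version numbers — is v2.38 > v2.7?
True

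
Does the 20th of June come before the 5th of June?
No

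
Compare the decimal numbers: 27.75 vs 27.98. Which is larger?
27.98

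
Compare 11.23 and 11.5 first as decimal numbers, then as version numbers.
As decimals: 11.23 < 11.5. As versions: v11.23 > v11.5 (minor version 23 > 5).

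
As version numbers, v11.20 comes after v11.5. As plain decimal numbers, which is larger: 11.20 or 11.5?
11.5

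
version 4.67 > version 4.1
True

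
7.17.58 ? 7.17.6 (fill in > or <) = >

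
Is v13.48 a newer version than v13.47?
Yes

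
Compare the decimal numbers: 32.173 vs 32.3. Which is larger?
32.3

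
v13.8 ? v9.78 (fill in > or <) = >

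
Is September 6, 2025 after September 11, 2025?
No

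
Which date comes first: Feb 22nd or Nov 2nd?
Feb 22nd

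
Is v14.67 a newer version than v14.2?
Yes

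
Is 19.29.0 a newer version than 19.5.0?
Yes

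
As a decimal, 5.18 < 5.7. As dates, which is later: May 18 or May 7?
May 18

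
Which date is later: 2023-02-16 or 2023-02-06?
2023-02-16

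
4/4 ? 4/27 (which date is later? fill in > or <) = <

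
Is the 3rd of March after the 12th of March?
No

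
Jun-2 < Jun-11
True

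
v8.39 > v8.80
False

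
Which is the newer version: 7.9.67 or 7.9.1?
7.9.67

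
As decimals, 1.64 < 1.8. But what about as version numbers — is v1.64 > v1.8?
True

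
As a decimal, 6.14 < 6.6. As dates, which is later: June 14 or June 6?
June 14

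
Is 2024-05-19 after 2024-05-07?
Yes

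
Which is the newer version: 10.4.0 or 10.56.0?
10.56.0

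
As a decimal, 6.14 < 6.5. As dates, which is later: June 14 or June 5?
June 14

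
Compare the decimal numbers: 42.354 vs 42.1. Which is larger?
42.354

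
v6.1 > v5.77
True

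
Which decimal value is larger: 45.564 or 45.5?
45.564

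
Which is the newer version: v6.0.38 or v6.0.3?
v6.0.38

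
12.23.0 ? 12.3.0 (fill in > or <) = >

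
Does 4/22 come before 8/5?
Yes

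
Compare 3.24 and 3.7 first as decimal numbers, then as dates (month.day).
As decimals: 3.24 < 3.7. As dates: 3/24 is later than 3/7 (day 24 > day 7).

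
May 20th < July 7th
True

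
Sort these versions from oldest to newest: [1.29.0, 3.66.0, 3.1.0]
[1.29.0, 3.1.0, 3.66.0]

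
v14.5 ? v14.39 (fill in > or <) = <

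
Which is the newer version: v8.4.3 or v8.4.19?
v8.4.19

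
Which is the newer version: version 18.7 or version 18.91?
version 18.91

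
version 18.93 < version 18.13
False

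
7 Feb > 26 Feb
False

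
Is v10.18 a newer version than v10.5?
Yes. Version numbers are compared segment by segment as integers, not as decimals: minor version 18 > 5, so v10.18 > v10.5 (even though the decimal 10.18 < 10.5).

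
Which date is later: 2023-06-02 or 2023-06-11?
2023-06-11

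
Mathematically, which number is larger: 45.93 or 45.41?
45.93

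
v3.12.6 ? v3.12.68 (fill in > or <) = <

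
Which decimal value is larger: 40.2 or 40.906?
40.906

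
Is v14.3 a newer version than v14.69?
No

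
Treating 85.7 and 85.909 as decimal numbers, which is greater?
85.909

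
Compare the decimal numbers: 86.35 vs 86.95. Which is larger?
86.95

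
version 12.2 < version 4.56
False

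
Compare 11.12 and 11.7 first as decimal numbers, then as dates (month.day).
As decimals: 11.12 < 11.7. As dates: 11/12 is later than 11/7 (day 12 > day 7).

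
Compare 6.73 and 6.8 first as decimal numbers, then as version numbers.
As decimals: 6.73 < 6.8. As versions: v6.73 > v6.8 (minor version 73 > 8).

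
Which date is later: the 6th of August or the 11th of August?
the 11th of August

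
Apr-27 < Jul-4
True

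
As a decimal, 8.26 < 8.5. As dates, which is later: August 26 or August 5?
August 26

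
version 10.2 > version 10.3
False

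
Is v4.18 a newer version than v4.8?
Yes. Version numbers are compared segment by segment as integers, not as decimals: minor version 18 > 8, so v4.18 > v4.8 (even though the decimal 4.18 < 4.8).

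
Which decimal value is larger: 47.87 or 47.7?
47.87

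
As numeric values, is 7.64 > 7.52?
True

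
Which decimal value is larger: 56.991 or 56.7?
56.991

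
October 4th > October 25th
False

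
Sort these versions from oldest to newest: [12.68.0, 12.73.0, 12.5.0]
[12.5.0, 12.68.0, 12.73.0]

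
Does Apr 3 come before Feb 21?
No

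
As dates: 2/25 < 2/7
False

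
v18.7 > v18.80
False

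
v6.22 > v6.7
True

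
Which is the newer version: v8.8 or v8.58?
v8.58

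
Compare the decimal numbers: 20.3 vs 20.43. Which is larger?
20.43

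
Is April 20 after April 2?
Yes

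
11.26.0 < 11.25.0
False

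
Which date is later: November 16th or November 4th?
November 16th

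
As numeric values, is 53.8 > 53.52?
True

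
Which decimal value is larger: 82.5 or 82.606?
82.606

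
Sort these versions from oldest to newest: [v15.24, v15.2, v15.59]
[v15.2, v15.24, v15.59]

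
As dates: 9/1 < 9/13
True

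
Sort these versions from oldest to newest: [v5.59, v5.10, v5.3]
[v5.3, v5.10, v5.59]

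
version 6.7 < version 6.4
False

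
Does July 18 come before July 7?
No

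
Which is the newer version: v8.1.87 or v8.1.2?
v8.1.87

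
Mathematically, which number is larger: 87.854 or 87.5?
87.854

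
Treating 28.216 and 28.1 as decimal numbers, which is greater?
28.216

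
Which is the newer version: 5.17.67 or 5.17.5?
5.17.67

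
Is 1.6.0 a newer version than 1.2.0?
Yes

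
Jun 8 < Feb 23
False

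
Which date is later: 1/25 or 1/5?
1/25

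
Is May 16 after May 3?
Yes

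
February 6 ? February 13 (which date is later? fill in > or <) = <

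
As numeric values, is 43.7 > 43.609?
True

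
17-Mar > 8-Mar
True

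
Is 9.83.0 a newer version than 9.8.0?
Yes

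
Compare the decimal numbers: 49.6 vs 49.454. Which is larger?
49.6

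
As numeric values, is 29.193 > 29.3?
False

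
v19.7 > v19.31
False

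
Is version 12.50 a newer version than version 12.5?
Yes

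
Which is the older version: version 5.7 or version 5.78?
version 5.7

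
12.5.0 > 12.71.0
False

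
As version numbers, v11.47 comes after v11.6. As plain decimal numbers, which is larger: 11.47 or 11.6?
11.6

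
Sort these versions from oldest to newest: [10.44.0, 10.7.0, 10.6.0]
[10.6.0, 10.7.0, 10.44.0]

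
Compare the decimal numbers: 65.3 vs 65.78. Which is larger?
65.78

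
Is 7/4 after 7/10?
No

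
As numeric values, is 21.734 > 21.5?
True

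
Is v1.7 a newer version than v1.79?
No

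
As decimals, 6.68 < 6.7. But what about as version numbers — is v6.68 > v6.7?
True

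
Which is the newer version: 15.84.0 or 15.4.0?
15.84.0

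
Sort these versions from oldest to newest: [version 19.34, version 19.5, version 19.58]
[version 19.5, version 19.34, version 19.58]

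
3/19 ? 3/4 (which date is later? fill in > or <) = >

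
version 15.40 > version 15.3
True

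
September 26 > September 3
True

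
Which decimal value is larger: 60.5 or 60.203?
60.5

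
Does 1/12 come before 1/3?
No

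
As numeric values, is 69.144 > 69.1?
True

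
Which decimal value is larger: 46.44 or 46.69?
46.69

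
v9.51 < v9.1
False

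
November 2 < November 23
True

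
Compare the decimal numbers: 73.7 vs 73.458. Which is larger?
73.7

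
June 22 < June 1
False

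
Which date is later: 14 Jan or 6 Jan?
14 Jan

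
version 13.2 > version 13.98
False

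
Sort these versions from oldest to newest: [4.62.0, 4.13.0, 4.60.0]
[4.13.0, 4.60.0, 4.62.0]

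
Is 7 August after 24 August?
No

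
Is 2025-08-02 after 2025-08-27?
No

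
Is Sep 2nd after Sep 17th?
No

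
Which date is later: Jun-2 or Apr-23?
Jun-2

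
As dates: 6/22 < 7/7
True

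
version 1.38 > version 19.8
False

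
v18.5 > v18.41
False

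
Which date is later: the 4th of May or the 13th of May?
the 13th of May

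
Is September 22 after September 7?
Yes. Day 22 comes after day 7 in September — this is a date comparison, not a decimal one (the decimal 9.22 would be smaller than 9.7).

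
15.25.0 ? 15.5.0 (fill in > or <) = >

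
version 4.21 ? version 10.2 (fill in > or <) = <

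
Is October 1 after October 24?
No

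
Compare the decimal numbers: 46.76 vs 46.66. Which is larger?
46.76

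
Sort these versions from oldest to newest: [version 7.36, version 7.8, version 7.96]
[version 7.8, version 7.36, version 7.96]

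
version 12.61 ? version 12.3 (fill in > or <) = >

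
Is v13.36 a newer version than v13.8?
Yes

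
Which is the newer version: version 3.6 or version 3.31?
version 3.31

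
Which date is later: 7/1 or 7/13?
7/13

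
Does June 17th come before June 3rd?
No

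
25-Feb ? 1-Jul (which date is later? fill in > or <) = <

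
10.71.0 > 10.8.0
True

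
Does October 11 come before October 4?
No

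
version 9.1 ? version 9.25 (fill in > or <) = <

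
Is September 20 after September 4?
Yes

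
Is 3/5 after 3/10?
No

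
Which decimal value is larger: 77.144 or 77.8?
77.8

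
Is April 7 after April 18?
No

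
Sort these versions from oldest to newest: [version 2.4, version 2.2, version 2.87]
[version 2.2, version 2.4, version 2.87]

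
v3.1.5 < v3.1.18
True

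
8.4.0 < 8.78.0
True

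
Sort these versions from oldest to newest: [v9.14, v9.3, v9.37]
[v9.3, v9.14, v9.37]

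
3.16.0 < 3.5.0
False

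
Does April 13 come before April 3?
No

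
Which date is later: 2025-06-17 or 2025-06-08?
2025-06-17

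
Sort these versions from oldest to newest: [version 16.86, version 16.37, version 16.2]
[version 16.2, version 16.37, version 16.86]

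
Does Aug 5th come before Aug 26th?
Yes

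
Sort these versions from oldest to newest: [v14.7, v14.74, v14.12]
[v14.7, v14.12, v14.74]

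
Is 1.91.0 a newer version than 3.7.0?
No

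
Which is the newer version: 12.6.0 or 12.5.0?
12.6.0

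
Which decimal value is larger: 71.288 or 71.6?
71.6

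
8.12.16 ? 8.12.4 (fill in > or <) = >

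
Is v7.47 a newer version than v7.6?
Yes. Version numbers are compared segment by segment as integers, not as decimals: minor version 47 > 6, so v7.47 > v7.6 (even though the decimal 7.47 < 7.6).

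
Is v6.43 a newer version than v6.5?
Yes. Version numbers are compared segment by segment as integers, not as decimals: minor version 43 > 5, so v6.43 > v6.5 (even though the decimal 6.43 < 6.5).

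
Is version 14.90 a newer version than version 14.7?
Yes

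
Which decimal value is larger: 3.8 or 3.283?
3.8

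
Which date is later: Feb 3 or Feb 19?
Feb 19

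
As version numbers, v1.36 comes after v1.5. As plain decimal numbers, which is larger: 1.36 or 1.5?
1.5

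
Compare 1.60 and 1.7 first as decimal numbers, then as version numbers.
As decimals: 1.60 < 1.7. As versions: v1.60 > v1.7 (minor version 60 > 7).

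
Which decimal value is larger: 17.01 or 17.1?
17.1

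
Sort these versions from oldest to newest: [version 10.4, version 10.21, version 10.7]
[version 10.4, version 10.7, version 10.21]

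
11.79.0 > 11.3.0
True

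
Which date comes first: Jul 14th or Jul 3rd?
Jul 3rd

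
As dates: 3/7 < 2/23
False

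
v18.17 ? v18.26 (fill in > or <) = <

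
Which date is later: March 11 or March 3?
March 11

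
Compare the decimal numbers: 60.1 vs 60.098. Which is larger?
60.1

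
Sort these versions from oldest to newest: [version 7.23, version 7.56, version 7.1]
[version 7.1, version 7.23, version 7.56]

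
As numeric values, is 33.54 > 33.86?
False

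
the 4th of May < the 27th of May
True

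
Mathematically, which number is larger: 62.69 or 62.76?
62.76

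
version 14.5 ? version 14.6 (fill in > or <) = <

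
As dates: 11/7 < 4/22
False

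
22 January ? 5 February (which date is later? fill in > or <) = <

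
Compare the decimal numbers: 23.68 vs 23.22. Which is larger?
23.68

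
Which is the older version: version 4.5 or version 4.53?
version 4.5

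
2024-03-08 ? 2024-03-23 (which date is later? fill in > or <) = <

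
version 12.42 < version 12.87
True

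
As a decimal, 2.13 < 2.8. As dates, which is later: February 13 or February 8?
February 13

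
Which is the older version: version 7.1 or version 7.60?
version 7.1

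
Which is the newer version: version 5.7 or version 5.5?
version 5.7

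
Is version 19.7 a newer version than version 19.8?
No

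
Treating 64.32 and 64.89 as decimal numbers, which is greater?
64.89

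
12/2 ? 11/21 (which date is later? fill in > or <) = >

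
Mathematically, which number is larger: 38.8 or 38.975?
38.975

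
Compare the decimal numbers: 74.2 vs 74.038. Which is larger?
74.2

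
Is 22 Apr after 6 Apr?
Yes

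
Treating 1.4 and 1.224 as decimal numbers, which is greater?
1.4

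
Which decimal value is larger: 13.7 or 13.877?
13.877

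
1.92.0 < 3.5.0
True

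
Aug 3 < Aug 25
True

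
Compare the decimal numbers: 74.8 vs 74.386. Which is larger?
74.8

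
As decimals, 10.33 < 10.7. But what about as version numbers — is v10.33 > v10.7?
True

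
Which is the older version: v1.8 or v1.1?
v1.1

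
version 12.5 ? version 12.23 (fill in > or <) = <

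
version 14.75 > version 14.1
True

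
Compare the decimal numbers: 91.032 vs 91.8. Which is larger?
91.8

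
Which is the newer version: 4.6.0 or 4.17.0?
4.17.0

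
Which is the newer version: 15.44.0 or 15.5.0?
15.44.0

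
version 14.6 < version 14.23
True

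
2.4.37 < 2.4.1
False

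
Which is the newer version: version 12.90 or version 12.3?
version 12.90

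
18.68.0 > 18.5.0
True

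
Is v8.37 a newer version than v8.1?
Yes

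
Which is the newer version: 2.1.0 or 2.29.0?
2.29.0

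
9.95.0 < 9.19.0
False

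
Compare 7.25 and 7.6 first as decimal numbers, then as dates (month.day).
As decimals: 7.25 < 7.6. As dates: 7/25 is later than 7/6 (day 25 > day 6).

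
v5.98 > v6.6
False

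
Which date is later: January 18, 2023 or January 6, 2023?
January 18, 2023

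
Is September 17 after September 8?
Yes. Day 17 comes after day 8 in September — this is a date comparison, not a decimal one (the decimal 9.17 would be smaller than 9.8).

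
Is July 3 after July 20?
No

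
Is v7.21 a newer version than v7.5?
Yes. Version numbers are compared segment by segment as integers, not as decimals: minor version 21 > 5, so v7.21 > v7.5 (even though the decimal 7.21 < 7.5).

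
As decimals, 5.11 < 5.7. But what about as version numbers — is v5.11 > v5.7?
True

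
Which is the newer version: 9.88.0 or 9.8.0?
9.88.0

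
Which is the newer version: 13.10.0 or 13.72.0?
13.72.0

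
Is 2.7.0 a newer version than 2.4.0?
Yes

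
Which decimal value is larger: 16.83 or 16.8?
16.83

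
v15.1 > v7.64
True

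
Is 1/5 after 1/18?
No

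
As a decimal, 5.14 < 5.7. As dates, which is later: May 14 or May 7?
May 14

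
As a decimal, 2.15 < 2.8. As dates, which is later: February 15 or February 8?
February 15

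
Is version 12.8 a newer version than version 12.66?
No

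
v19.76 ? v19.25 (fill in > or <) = >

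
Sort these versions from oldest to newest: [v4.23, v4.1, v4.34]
[v4.1, v4.23, v4.34]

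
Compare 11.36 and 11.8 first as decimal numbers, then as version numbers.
As decimals: 11.36 < 11.8. As versions: v11.36 > v11.8 (minor version 36 > 8).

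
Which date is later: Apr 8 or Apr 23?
Apr 23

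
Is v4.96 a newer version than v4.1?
Yes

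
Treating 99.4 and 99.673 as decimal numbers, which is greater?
99.673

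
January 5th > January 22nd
False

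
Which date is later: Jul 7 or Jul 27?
Jul 27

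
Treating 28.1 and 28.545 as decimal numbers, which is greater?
28.545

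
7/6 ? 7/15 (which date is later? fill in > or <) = <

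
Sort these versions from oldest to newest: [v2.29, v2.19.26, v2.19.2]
[v2.19.2, v2.19.26, v2.29]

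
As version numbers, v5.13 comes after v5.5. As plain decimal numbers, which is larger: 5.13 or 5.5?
5.5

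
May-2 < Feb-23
False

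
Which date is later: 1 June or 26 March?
1 June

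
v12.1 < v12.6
True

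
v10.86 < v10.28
False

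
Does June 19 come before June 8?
No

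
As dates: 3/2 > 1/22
True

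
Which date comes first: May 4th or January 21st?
January 21st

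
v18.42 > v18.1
True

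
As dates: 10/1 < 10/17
True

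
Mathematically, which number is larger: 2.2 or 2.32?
2.32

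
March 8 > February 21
True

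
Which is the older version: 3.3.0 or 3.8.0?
3.3.0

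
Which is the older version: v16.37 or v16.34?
v16.34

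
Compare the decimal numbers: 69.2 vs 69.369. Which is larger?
69.369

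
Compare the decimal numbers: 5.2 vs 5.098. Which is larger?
5.2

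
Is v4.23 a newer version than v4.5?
Yes. Version numbers are compared segment by segment as integers, not as decimals: minor version 23 > 5, so v4.23 > v4.5 (even though the decimal 4.23 < 4.5).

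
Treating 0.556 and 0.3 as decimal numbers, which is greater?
0.556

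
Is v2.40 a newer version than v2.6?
Yes. Version numbers are compared segment by segment as integers, not as decimals: minor version 40 > 6, so v2.40 > v2.6 (even though the decimal 2.40 < 2.6).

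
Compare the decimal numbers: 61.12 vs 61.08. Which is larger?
61.12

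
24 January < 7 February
True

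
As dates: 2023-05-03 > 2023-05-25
False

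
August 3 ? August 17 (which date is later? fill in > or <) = <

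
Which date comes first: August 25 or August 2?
August 2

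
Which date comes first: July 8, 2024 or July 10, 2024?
July 8, 2024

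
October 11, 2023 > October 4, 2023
True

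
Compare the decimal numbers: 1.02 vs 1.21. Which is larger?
1.21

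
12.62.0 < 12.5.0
False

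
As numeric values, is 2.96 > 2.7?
True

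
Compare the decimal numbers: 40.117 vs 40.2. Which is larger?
40.2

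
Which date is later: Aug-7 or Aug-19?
Aug-19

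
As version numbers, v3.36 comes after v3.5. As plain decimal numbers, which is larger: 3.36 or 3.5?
3.5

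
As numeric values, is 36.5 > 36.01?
True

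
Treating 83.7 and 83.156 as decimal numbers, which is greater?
83.7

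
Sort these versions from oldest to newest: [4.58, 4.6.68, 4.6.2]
[4.6.2, 4.6.68, 4.58]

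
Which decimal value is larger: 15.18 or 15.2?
15.2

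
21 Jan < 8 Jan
False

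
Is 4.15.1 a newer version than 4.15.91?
No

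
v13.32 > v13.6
True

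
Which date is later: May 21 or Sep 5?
Sep 5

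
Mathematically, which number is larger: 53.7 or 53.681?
53.7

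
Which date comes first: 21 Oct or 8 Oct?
8 Oct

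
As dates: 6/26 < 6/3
False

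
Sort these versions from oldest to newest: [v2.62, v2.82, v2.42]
[v2.42, v2.62, v2.82]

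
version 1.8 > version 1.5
True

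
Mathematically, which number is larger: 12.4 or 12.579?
12.579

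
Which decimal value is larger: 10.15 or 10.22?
10.22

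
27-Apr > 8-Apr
True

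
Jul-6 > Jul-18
False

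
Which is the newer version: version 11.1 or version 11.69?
version 11.69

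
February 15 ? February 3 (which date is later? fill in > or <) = >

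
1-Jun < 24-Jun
True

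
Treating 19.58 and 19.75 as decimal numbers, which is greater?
19.75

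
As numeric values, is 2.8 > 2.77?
True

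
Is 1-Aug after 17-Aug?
No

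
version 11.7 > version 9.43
True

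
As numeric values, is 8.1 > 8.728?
False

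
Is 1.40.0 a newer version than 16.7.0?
No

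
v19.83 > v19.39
True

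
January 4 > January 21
False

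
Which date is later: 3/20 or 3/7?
3/20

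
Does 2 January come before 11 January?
Yes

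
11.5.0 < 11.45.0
True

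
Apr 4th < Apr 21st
True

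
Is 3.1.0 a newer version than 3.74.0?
No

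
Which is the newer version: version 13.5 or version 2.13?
version 13.5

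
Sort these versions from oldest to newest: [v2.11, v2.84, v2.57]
[v2.11, v2.57, v2.84]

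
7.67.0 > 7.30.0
True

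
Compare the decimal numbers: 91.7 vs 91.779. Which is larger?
91.779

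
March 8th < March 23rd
True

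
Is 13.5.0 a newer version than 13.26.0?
No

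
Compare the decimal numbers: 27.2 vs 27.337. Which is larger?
27.337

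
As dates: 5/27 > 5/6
True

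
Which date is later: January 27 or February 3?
February 3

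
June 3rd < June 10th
True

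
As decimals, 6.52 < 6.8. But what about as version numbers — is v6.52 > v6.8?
True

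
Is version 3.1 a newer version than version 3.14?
No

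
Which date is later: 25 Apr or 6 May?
6 May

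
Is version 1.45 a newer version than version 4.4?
No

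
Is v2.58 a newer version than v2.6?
Yes. Version numbers are compared segment by segment as integers, not as decimals: minor version 58 > 6, so v2.58 > v2.6 (even though the decimal 2.58 < 2.6).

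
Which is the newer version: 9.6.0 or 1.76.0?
9.6.0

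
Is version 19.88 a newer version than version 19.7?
Yes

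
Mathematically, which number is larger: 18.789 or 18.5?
18.789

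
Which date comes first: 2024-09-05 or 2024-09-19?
2024-09-05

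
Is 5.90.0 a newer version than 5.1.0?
Yes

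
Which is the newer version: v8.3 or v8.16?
v8.16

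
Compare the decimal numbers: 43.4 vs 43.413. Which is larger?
43.413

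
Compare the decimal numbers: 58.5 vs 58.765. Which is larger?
58.765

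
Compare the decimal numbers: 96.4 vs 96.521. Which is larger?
96.521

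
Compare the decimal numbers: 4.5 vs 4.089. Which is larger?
4.5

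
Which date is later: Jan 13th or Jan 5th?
Jan 13th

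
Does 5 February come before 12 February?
Yes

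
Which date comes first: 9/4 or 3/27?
3/27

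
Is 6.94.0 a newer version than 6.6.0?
Yes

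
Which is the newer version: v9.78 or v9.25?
v9.78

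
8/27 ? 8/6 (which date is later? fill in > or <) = >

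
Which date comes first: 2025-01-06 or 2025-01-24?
2025-01-06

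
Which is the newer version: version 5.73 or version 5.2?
version 5.73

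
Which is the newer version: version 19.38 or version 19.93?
version 19.93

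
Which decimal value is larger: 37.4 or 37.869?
37.869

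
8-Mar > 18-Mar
False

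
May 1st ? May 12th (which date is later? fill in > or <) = <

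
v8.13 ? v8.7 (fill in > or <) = >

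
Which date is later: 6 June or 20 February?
6 June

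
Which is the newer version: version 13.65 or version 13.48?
version 13.65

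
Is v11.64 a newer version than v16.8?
No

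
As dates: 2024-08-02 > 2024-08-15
False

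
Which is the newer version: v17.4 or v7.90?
v17.4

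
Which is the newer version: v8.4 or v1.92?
v8.4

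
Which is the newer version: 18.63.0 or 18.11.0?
18.63.0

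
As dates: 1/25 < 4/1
True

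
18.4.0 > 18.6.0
False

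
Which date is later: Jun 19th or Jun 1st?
Jun 19th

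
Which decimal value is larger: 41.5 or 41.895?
41.895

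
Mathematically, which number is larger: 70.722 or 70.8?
70.8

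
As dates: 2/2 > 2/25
False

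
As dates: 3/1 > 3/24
False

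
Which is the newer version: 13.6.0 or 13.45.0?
13.45.0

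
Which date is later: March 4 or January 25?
March 4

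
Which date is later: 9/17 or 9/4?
9/17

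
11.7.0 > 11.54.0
False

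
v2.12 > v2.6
True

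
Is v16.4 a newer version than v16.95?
No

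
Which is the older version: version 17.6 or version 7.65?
version 7.65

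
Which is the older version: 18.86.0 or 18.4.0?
18.4.0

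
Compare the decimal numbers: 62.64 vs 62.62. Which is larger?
62.64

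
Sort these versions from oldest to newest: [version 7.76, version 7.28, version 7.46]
[version 7.28, version 7.46, version 7.76]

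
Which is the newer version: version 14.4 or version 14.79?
version 14.79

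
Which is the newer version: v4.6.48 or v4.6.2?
v4.6.48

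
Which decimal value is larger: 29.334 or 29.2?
29.334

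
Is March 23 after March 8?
Yes. Day 23 comes after day 8 in March — this is a date comparison, not a decimal one (the decimal 3.23 would be smaller than 3.8).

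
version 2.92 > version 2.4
True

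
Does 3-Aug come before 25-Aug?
Yes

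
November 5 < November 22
True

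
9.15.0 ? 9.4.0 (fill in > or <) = >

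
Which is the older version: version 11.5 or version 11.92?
version 11.5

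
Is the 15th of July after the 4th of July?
Yes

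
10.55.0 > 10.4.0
True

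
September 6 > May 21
True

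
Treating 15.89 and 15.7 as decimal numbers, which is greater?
15.89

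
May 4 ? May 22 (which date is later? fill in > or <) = <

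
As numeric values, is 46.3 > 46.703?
False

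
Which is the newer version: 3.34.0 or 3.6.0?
3.34.0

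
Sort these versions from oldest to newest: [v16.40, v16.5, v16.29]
[v16.5, v16.29, v16.40]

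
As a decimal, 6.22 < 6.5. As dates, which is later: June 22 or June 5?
June 22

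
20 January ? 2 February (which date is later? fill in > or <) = <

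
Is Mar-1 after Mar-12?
No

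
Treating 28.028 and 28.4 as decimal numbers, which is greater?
28.4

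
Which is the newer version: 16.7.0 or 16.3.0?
16.7.0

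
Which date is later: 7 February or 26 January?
7 February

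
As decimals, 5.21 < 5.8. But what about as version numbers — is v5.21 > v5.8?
True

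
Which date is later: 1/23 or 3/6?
3/6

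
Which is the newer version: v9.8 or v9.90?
v9.90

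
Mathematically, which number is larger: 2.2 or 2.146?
2.2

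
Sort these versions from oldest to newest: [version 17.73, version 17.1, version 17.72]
[version 17.1, version 17.72, version 17.73]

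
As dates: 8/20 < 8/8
False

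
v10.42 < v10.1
False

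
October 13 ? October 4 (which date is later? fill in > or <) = >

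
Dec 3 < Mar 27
False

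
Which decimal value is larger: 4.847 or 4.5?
4.847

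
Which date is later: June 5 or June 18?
June 18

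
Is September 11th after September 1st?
Yes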